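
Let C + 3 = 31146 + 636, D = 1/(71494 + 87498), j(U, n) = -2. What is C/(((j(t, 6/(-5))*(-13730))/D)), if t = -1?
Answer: 31779/4365920320 ≈ 7.2789e-6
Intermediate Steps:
D = 1/158992 ≈ 6.2896e-6
C = 31779 (C = -3 + (31146 + 636) = -3 + 31782 = 31779)
C/(((j(t, 6/(-5))*(-13730))/D)) = 31779/(((-2*(-13730))/(1/158992))) = 31779/((27460*158992)) = 31779/4365920320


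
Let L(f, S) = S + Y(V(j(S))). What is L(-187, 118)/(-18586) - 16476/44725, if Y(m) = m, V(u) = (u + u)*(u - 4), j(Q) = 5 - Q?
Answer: -747059468/415629425 ≈ -1.7974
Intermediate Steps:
V(u) = 2*u*(-4 + u) (V(u) = (2*u)*(-4 + u) = 2*u*(-4 + u))
L(f, S) = S + 2*(1 - S)*(5 - S) (L(f, S) = S + 2*(5 - S)*(-4 + (5 - S)) = S + 2*(5 - S)*(1 - S) = S + 2*(1 - S)*(5 - S))
L(-187, 118)/(-18586) - 16476/44725 = (118 + 2*(-1 + 118)*(-5 + 118))/(-18586) - 16476/44725 = (118 + 2*117*113)*(-1/18586) - 16476*1/44725 = (118 + 26442)*(-1/18586) - 16476/44725 = 26560*(-1/18586) - 16476/44725 = -13280/9293 - 16476/44725 = -747059468/415629425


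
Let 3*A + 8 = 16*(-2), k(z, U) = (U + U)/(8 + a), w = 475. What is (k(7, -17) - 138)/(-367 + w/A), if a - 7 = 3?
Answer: 10072/28989 ≈ 0.34744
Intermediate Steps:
a = 10 (a = 7 + 3 = 10)
k(z, U) = U/9 (k(z, U) = (U + U)/(8 + 10) = (2*U)/18 = (2*U)*(1/18) = U/9)
A = -40/3 (A = -8/3 + (16*(-2))/3 = -8/3 + (⅓)*(-32) = -8/3 - 32/3 = -40/3 ≈ -13.333)
(k(7, -17) - 138)/(-367 + w/A) = ((⅑)*(-17) - 138)/(-367 + 475/(-40/3)) = (-17/9 - 138)/(-367 + 475*(-3/40)) = -1259/(9*(-367 - 285/8)) = -1259/(9*(-3221/8)) = -1259/9*(-8/3221) = 10072/28989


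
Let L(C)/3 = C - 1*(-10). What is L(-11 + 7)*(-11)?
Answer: -198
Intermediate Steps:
L(C) = 30 + 3*C (L(C) = 3*(C - 1*(-10)) = 3*(C + 10) = 3*(10 + C) = 30 + 3*C)
L(-11 + 7)*(-11) = (30 + 3*(-11 + 7))*(-11) = (30 + 3*(-4))*(-11) = (30 - 12)*(-11) = 18*(-11) = -198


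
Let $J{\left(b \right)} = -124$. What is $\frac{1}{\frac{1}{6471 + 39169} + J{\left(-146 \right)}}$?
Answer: $- \frac{45640}{5659359} \approx -0.0080645$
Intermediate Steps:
$\frac{1}{\frac{1}{6471 + 39169} + J{\left(-146 \right)}} = \frac{1}{\frac{1}{6471 + 39169} - 124} = \frac{1}{\frac{1}{45640} - 124} = \frac{1}{- \frac{5659359}{45640}} = - \frac{45640}{5659359}$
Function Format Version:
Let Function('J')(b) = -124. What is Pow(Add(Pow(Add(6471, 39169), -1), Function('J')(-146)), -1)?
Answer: Rational(-45640, 5659359) ≈ -0.0080645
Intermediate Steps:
Pow(Add(Pow(Add(6471, 39169), -1), Function('J')(-146)), -1) = Pow(Add(Pow(Add(6471, 39169), -1), -124), -1) = Pow(Add(Pow(45640, -1), -124), -1) = Pow(Add(Rational(1, 45640), -124), -1) = Pow(Rational(-5659359, 45640), -1) = Rational(-45640, 5659359)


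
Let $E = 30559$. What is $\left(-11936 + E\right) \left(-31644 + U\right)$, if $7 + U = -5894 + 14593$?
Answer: $-427435096$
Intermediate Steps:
$U = 8692$ ($U = -7 + \left(-5894 + 14593\right) = -7 + 8699 = 8692$)
$\left(-11936 + E\right) \left(-31644 + U\right) = \left(-11936 + 30559\right) \left(-31644 + 8692\right) = 18623 \left(-22952\right) = -427435096$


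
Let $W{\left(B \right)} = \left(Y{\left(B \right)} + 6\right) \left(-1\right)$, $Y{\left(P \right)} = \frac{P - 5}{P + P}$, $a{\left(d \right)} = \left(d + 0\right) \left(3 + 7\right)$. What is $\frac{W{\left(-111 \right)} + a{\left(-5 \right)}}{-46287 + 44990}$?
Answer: $\frac{6274}{143967} \approx 0.043579$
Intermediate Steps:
$a{\left(d \right)} = 10 d$ ($a{\left(d \right)} = d 10 = 10 d$)
$Y{\left(P \right)} = \frac{-5 + P}{2 P}$
$W{\left(B \right)} = -6 - \frac{-5 + B}{2 B}$ ($W{\left(B \right)} = \left(\frac{-5 + B}{2 B} + 6\right) \left(-1\right) = \left(6 + \frac{-5 + B}{2 B}\right) \left(-1\right) = -6 - \frac{-5 + B}{2 B}$)
$\frac{W{\left(-111 \right)} + a{\left(-5 \right)}}{-46287 + 44990} = \frac{\frac{5 - -1443}{2 \left(-111\right)} + 10 \left(-5\right)}{-46287 + 44990} = \frac{\frac{1}{2} \left(- \frac{1}{111}\right) \left(5 + 1443\right) - 50}{-1297} = \left(\frac{1}{2} \left(- \frac{1}{111}\right) 1448 - 50\right) \left(- \frac{1}{1297}\right) = \left(- \frac{724}{111} - 50\right) \left(- \frac{1}{1297}\right) = \left(- \frac{6274}{111}\right) \left(- \frac{1}{1297}\right) = \frac{6274}{143967}$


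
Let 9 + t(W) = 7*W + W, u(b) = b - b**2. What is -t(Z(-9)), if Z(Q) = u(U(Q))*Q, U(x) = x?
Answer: -6471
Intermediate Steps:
Z(Q) = Q**2*(1 - Q) (Z(Q) = (Q*(1 - Q))*Q = Q**2*(1 - Q))
t(W) = -9 + 8*W (t(W) = -9 + (7*W + W) = -9 + 8*W)
-t(Z(-9)) = -(-9 + 8*((-9)**2*(1 - 1*(-9)))) = -(-9 + 8*(81*(1 + 9))) = -(-9 + 8*(81*10)) = -(-9 + 8*810) = -(-9 + 6480) = -1*6471 = -6471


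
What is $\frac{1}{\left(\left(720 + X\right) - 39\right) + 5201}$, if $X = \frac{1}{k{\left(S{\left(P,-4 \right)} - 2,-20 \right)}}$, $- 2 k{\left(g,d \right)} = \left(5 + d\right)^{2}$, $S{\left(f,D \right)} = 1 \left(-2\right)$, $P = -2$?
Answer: $\frac{225}{1323448} \approx 0.00017001$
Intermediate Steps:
$S{\left(f,D \right)} = -2$
$k{\left(g,d \right)} = - \frac{\left(5 + d\right)^{2}}{2}$
$X = - \frac{2}{225}$ ($X = \frac{1}{\left(- \frac{1}{2}\right) \left(5 - 20\right)^{2}} = \frac{1}{\left(- \frac{1}{2}\right) \left(-15\right)^{2}} = \frac{1}{\left(- \frac{1}{2}\right) 225} = \frac{1}{- \frac{225}{2}} = - \frac{2}{225} \approx -0.0088889$)
$\frac{1}{\left(\left(720 + X\right) - 39\right) + 5201} = \frac{1}{\left(\left(720 - \frac{2}{225}\right) - 39\right) + 5201} = \frac{1}{\left(\frac{161998}{225} - 39\right) + 5201} = \frac{1}{\frac{153223}{225} + 5201} = \frac{1}{\frac{1323448}{225}} = \frac{225}{1323448}$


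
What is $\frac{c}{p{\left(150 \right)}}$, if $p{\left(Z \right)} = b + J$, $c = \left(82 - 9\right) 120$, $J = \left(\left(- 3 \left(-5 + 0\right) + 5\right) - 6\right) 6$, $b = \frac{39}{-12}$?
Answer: $\frac{35040}{323} \approx 108.48$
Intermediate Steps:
$b = - \frac{13}{4}$ ($b = 39 \left(- \frac{1}{12}\right) = - \frac{13}{4} \approx -3.25$)
$J = 84$ ($J = \left(\left(\left(-3\right) \left(-5\right) + 5\right) - 6\right) 6 = \left(\left(15 + 5\right) - 6\right) 6 = \left(20 - 6\right) 6 = 14 \cdot 6 = 84$)
$c = 8760$ ($c = 73 \cdot 120 = 8760$)
$p{\left(Z \right)} = \frac{323}{4}$ ($p{\left(Z \right)} = - \frac{13}{4} + 84 = \frac{323}{4}$)
$\frac{c}{p{\left(150 \right)}} = \frac{8760}{\frac{323}{4}} = 8760 \cdot \frac{4}{323} = \frac{35040}{323}$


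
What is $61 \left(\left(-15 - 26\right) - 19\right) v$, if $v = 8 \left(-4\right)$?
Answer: $117120$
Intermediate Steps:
$v = -32$
$61 \left(\left(-15 - 26\right) - 19\right) v = 61 \left(\left(-15 - 26\right) - 19\right) \left(-32\right) = 61 \left(-41 - 19\right) \left(-32\right) = 61 \left(-60\right) \left(-32\right) = \left(-3660\right) \left(-32\right) = 117120$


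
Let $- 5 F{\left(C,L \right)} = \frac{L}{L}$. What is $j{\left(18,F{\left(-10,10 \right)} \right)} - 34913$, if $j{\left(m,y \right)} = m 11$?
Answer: $-34715$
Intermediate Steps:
$F{\left(C,L \right)} = - \frac{1}{5}$ ($F{\left(C,L \right)} = - \frac{L \frac{1}{L}}{5} = \left(- \frac{1}{5}\right) 1 = - \frac{1}{5}$)
$j{\left(m,y \right)} = 11 m$
$j{\left(18,F{\left(-10,10 \right)} \right)} - 34913 = 11 \cdot 18 - 34913 = 198 - 34913 = -34715$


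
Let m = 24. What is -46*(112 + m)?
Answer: -6256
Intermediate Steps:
-46*(112 + m) = -46*(112 + 24) = -46*136 = -6256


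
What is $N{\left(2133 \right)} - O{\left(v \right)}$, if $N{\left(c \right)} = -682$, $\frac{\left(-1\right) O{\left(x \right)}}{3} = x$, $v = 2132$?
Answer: $5714$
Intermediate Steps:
$O{\left(x \right)} = - 3 x$
$N{\left(2133 \right)} - O{\left(v \right)} = -682 - \left(-3\right) 2132 = -682 - -6396 = -682 + 6396 = 5714$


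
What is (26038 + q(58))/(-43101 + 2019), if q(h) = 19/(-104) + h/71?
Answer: -192269275/303349488 ≈ -0.63382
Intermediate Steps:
q(h) = -19/104 + h/71 (q(h) = 19*(-1/104) + h*(1/71) = -19/104 + h/71)
(26038 + q(58))/(-43101 + 2019) = (26038 + (-19/104 + (1/71)*58))/(-43101 + 2019) = (26038 + (-19/104 + 58/71))/(-41082) = (26038 + 4683/7384)*(-1/41082) = (192269275/7384)*(-1/41082) = -192269275/303349488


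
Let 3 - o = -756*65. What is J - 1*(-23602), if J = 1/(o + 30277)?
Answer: 1874470841/79420 ≈ 23602.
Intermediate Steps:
o = 49143 (o = 3 - (-756)*65 = 3 - 1*(-49140) = 3 + 49140 = 49143)
J = 1/79420 (J = 1/(49143 + 30277) = 1/79420 ≈ 1.2591e-5)
J - 1*(-23602) = 1/79420 - 1*(-23602) = 1/79420 + 23602 = 1874470841/79420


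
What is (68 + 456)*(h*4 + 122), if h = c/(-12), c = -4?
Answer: 193880/3 ≈ 64627.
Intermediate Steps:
h = 1/3 (h = -4/(-12) = -4*(-1/12) = 1/3 ≈ 0.33333)
(68 + 456)*(h*4 + 122) = (68 + 456)*((1/3)*4 + 122) = 524*(4/3 + 122) = 524*(370/3) = 193880/3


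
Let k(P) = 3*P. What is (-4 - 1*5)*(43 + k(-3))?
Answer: -306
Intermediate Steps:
(-4 - 1*5)*(43 + k(-3)) = (-4 - 1*5)*(43 + 3*(-3)) = (-4 - 5)*(43 - 9) = -9*34 = -306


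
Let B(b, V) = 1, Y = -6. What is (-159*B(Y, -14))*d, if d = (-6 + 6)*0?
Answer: 0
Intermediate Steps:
d = 0 (d = 0*0 = 0)
(-159*B(Y, -14))*d = -159*1*0 = -159*0 = 0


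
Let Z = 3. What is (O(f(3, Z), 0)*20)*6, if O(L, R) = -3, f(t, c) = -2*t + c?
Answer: -360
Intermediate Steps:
f(t, c) = c - 2*t
(O(f(3, Z), 0)*20)*6 = -3*20*6 = -60*6 = -360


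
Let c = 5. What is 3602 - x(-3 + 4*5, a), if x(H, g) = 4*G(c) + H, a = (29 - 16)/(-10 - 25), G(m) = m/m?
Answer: 3581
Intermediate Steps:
G(m) = 1
a = -13/35 (a = 13/(-35) = 13*(-1/35) = -13/35 ≈ -0.37143)
x(H, g) = 4 + H (x(H, g) = 4*1 + H = 4 + H)
3602 - x(-3 + 4*5, a) = 3602 - (4 + (-3 + 4*5)) = 3602 - (4 + (-3 + 20)) = 3602 - (4 + 17) = 3602 - 1*21 = 3602 - 21 = 3581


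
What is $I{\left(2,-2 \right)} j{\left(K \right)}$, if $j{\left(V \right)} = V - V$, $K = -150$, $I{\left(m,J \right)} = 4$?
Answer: $0$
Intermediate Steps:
$j{\left(V \right)} = 0$
$I{\left(2,-2 \right)} j{\left(K \right)} = 4 \cdot 0 = 0$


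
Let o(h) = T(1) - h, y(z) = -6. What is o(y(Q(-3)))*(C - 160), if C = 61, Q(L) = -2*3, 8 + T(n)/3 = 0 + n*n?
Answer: 1485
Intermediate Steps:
T(n) = -24 + 3*n**2 (T(n) = -24 + 3*(0 + n*n) = -24 + 3*(0 + n**2) = -24 + 3*n**2)
Q(L) = -6
o(h) = -21 - h (o(h) = (-24 + 3*1**2) - h = (-24 + 3*1) - h = (-24 + 3) - h = -21 - h)
o(y(Q(-3)))*(C - 160) = (-21 - 1*(-6))*(61 - 160) = (-21 + 6)*(-99) = -15*(-99) = 1485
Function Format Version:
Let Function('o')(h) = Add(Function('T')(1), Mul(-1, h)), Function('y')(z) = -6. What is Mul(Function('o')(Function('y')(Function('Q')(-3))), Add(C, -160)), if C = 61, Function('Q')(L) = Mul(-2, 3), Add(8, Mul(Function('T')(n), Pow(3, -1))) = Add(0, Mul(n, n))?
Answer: 1485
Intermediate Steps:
Function('T')(n) = Add(-24, Mul(3, Pow(n, 2))) (Function('T')(n) = Add(-24, Mul(3, Add(0, Mul(n, n)))) = Add(-24, Mul(3, Add(0, Pow(n, 2)))) = Add(-24, Mul(3, Pow(n, 2))))
Function('Q')(L) = -6
Function('o')(h) = Add(-21, Mul(-1, h)) (Function('o')(h) = Add(Add(-24, Mul(3, Pow(1, 2))), Mul(-1, h)) = Add(Add(-24, Mul(3, 1)), Mul(-1, h)) = Add(Add(-24, 3), Mul(-1, h)) = Add(-21, Mul(-1, h)))
Mul(Function('o')(Function('y')(Function('Q')(-3))), Add(C, -160)) = Mul(Add(-21, Mul(-1, -6)), Add(61, -160)) = Mul(Add(-21, 6), -99) = Mul(-15, -99) = 1485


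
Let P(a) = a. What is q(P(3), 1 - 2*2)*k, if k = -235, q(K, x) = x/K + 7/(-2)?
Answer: 2115/2 ≈ 1057.5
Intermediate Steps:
q(K, x) = -7/2 + x/K (q(K, x) = x/K + 7*(-1/2) = x/K - 7/2 = -7/2 + x/K)
q(P(3), 1 - 2*2)*k = (-7/2 + (1 - 2*2)/3)*(-235) = (-7/2 + (1 - 4)*(1/3))*(-235) = (-7/2 - 3*1/3)*(-235) = (-7/2 - 1)*(-235) = -9/2*(-235) = 2115/2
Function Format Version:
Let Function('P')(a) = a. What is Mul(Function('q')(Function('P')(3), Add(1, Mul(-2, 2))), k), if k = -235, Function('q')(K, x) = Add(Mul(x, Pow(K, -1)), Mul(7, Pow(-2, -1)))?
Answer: Rational(2115, 2) ≈ 1057.5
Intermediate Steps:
Function('q')(K, x) = Add(Rational(-7, 2), Mul(x, Pow(K, -1))) (Function('q')(K, x) = Add(Mul(x, Pow(K, -1)), Mul(7, Rational(-1, 2))) = Add(Mul(x, Pow(K, -1)), Rational(-7, 2)) = Add(Rational(-7, 2), Mul(x, Pow(K, -1))))
Mul(Function('q')(Function('P')(3), Add(1, Mul(-2, 2))), k) = Mul(Add(Rational(-7, 2), Mul(Add(1, Mul(-2, 2)), Pow(3, -1))), -235) = Mul(Add(Rational(-7, 2), Mul(Add(1, -4), Rational(1, 3))), -235) = Mul(Add(Rational(-7, 2), Mul(-3, Rational(1, 3))), -235) = Mul(Add(Rational(-7, 2), -1), -235) = Mul(Rational(-9, 2), -235) = Rational(2115, 2)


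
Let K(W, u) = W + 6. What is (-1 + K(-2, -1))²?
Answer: 9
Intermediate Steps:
K(W, u) = 6 + W
(-1 + K(-2, -1))² = (-1 + (6 - 2))² = (-1 + 4)² = 3² = 9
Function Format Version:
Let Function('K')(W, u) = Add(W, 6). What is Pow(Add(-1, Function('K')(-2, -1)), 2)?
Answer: 9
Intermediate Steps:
Function('K')(W, u) = Add(6, W)
Pow(Add(-1, Function('K')(-2, -1)), 2) = Pow(Add(-1, Add(6, -2)), 2) = Pow(Add(-1, 4), 2) = Pow(3, 2) = 9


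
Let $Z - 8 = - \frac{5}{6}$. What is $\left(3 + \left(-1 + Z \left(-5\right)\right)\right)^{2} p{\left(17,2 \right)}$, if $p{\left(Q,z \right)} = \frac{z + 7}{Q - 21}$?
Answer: $- \frac{41209}{16} \approx -2575.6$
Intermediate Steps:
$Z = \frac{43}{6}$ ($Z = 8 - \frac{5}{6} = \frac{43}{6} \approx 7.1667$)
$p{\left(Q,z \right)} = \frac{7 + z}{-21 + Q}$
$\left(3 + \left(-1 + Z \left(-5\right)\right)\right)^{2} p{\left(17,2 \right)} = \left(3 + \left(-1 + \frac{43}{6} \left(-5\right)\right)\right)^{2} \frac{7 + 2}{-21 + 17} = \left(3 - \frac{221}{6}\right)^{2} \frac{1}{-4} \cdot 9 = \left(3 - \frac{221}{6}\right)^{2} \left(\left(- \frac{1}{4}\right) 9\right) = \left(- \frac{203}{6}\right)^{2} \left(- \frac{9}{4}\right) = \frac{41209}{36} \left(- \frac{9}{4}\right) = - \frac{41209}{16}$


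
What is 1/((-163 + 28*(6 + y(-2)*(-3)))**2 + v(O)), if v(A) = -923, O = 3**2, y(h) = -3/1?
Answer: 1/65126 ≈ 1.5355e-5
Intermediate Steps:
y(h) = -3 (y(h) = -3*1 = -3)
O = 9
1/((-163 + 28*(6 + y(-2)*(-3)))**2 + v(O)) = 1/((-163 + 28*(6 - 3*(-3)))**2 - 923) = 1/((-163 + 28*(6 + 9))**2 - 923) = 1/((-163 + 28*15)**2 - 923) = 1/((-163 + 420)**2 - 923) = 1/(257**2 - 923) = 1/(66049 - 923) = 1/65126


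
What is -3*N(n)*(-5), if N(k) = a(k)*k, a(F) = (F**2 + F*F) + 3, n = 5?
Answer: 3975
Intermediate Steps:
a(F) = 3 + 2*F**2 (a(F) = (F**2 + F**2) + 3 = 2*F**2 + 3 = 3 + 2*F**2)
N(k) = k*(3 + 2*k**2) (N(k) = (3 + 2*k**2)*k = k*(3 + 2*k**2))
-3*N(n)*(-5) = -15*(3 + 2*5**2)*(-5) = -15*(3 + 2*25)*(-5) = -15*(3 + 50)*(-5) = -15*53*(-5) = -3*265*(-5) = -795*(-5) = 3975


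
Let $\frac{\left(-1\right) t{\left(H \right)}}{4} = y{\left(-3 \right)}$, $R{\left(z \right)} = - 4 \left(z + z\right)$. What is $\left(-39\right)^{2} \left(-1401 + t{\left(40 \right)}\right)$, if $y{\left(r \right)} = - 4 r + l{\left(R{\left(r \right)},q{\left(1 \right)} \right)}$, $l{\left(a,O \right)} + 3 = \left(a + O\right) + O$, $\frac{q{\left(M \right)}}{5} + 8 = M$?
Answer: $-1905813$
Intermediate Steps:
$R{\left(z \right)} = - 8 z$ ($R{\left(z \right)} = - 4 \cdot 2 z = - 8 z$)
$q{\left(M \right)} = -40 + 5 M$
$l{\left(a,O \right)} = -3 + a + 2 O$ ($l{\left(a,O \right)} = -3 + \left(\left(a + O\right) + O\right) = -3 + \left(\left(O + a\right) + O\right) = -3 + \left(a + 2 O\right) = -3 + a + 2 O$)
$y{\left(r \right)} = -73 - 12 r$ ($y{\left(r \right)} = - 4 r - \left(3 - 2 \left(-40 + 5 \cdot 1\right) + 8 r\right) = - 4 r - \left(3 - 2 \left(-40 + 5\right) + 8 r\right) = - 4 r - \left(73 + 8 r\right) = -73 - 12 r$)
$t{\left(H \right)} = 148$ ($t{\left(H \right)} = - 4 \left(-73 - -36\right) = - 4 \left(-73 + 36\right) = \left(-4\right) \left(-37\right) = 148$)
$\left(-39\right)^{2} \left(-1401 + t{\left(40 \right)}\right) = \left(-39\right)^{2} \left(-1401 + 148\right) = 1521 \left(-1253\right) = -1905813$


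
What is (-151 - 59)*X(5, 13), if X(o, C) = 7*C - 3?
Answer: -18480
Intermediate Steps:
X(o, C) = -3 + 7*C
(-151 - 59)*X(5, 13) = (-151 - 59)*(-3 + 7*13) = -210*(-3 + 91) = -210*88 = -18480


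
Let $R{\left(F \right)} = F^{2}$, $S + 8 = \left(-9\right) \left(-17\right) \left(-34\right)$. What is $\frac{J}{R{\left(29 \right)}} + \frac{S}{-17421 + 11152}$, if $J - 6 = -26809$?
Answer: $- \frac{163646397}{5272229} \approx -31.039$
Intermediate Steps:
$S = -5210$ ($S = -8 + \left(-9\right) \left(-17\right) \left(-34\right) = -8 + 153 \left(-34\right) = -8 - 5202 = -5210$)
$J = -26803$ ($J = 6 - 26809 = -26803$)
$\frac{J}{R{\left(29 \right)}} + \frac{S}{-17421 + 11152} = - \frac{26803}{29^{2}} - \frac{5210}{-17421 + 11152} = - \frac{26803}{841} - \frac{5210}{-6269} = \left(-26803\right) \frac{1}{841} - - \frac{5210}{6269} = - \frac{26803}{841} + \frac{5210}{6269} = - \frac{163646397}{5272229}$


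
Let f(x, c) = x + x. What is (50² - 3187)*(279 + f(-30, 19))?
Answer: -150453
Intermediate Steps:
f(x, c) = 2*x
(50² - 3187)*(279 + f(-30, 19)) = (50² - 3187)*(279 + 2*(-30)) = (2500 - 3187)*(279 - 60) = -687*219 = -150453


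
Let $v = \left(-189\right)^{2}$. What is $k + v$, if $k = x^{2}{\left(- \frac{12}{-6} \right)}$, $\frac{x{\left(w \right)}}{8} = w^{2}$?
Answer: $36745$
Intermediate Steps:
$x{\left(w \right)} = 8 w^{2}$
$v = 35721$
$k = 1024$ ($k = \left(8 \left(- \frac{12}{-6}\right)^{2}\right)^{2} = \left(8 \left(\left(-12\right) \left(- \frac{1}{6}\right)\right)^{2}\right)^{2} = \left(8 \cdot 2^{2}\right)^{2} = \left(8 \cdot 4\right)^{2} = 32^{2} = 1024$)
$k + v = 1024 + 35721 = 36745$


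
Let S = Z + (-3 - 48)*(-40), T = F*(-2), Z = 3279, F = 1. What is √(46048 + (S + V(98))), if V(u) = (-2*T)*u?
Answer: 27*√71 ≈ 227.51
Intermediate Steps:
T = -2 (T = 1*(-2) = -2)
S = 5319 (S = 3279 + (-3 - 48)*(-40) = 3279 - 51*(-40) = 3279 + 2040 = 5319)
V(u) = 4*u (V(u) = (-2*(-2))*u = 4*u)
√(46048 + (S + V(98))) = √(46048 + (5319 + 4*98)) = √(46048 + (5319 + 392)) = √(46048 + 5711) = √51759 = 27*√71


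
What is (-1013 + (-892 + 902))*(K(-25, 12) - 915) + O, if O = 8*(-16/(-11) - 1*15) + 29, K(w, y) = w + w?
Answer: 10645972/11 ≈ 9.6782e+5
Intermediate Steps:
K(w, y) = 2*w
O = -873/11 (O = 8*(-16*(-1/11) - 15) + 29 = 8*(16/11 - 15) + 29 = 8*(-149/11) + 29 = -1192/11 + 29 = -873/11 ≈ -79.364)
(-1013 + (-892 + 902))*(K(-25, 12) - 915) + O = (-1013 + (-892 + 902))*(2*(-25) - 915) - 873/11 = (-1013 + 10)*(-50 - 915) - 873/11 = -1003*(-965) - 873/11 = 967895 - 873/11 = 10645972/11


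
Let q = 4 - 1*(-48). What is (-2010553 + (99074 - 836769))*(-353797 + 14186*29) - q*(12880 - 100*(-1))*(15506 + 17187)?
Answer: -180357307336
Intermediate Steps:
q = 52 (q = 4 + 48 = 52)
(-2010553 + (99074 - 836769))*(-353797 + 14186*29) - q*(12880 - 100*(-1))*(15506 + 17187) = (-2010553 + (99074 - 836769))*(-353797 + 14186*29) - 52*(12880 - 100*(-1))*(15506 + 17187) = (-2010553 - 737695)*(-353797 + 411394) - 52*(12880 + 100)*32693 = -2748248*57597 - 52*12980*32693 = -158290840056 - 52*424355140 = -158290840056 - 1*22066467280 = -158290840056 - 22066467280 = -180357307336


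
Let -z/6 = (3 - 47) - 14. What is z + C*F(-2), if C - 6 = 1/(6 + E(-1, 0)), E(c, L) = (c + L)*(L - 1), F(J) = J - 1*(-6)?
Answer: 2608/7 ≈ 372.57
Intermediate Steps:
F(J) = 6 + J (F(J) = J + 6 = 6 + J)
E(c, L) = (-1 + L)*(L + c) (E(c, L) = (L + c)*(-1 + L) = (-1 + L)*(L + c))
z = 348 (z = -6*((3 - 47) - 14) = -6*(-44 - 14) = -6*(-58) = 348)
C = 43/7 (C = 6 + 1/(6 + (0² - 1*0 - 1*(-1) + 0*(-1))) = 6 + 1/(6 + (0 + 0 + 1 + 0)) = 6 + 1/(6 + 1) = 6 + 1/7 = 6 + ⅐ = 43/7 ≈ 6.1429)
z + C*F(-2) = 348 + 43*(6 - 2)/7 = 348 + (43/7)*4 = 348 + 172/7 = 2608/7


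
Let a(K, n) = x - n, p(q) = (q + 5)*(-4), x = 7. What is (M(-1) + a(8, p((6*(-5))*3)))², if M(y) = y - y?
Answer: 110889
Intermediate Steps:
p(q) = -20 - 4*q (p(q) = (5 + q)*(-4) = -20 - 4*q)
a(K, n) = 7 - n
M(y) = 0
(M(-1) + a(8, p((6*(-5))*3)))² = (0 + (7 - (-20 - 4*6*(-5)*3)))² = (0 + (7 - (-20 - (-120)*3)))² = (0 + (7 - (-20 - 4*(-90))))² = (0 + (7 - (-20 + 360)))² = (0 + (7 - 1*340))² = (0 + (7 - 340))² = (0 - 333)² = (-333)² = 110889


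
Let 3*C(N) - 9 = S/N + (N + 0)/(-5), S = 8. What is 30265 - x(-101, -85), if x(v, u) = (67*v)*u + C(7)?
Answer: -19072652/35 ≈ -5.4493e+5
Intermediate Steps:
C(N) = 3 - N/15 + 8/(3*N) (C(N) = 3 + (8/N + (N + 0)/(-5))/3 = 3 + (8/N + N*(-1/5))/3 = 3 + (8/N - N/5)/3 = 3 + (-N/15 + 8/(3*N)) = 3 - N/15 + 8/(3*N))
x(v, u) = 102/35 + 67*u*v (x(v, u) = (67*v)*u + (1/15)*(40 + 7*(45 - 1*7))/7 = 67*u*v + (1/15)*(1/7)*(40 + 7*(45 - 7)) = 67*u*v + (1/15)*(1/7)*(40 + 7*38) = 67*u*v + (1/15)*(1/7)*(40 + 266) = 67*u*v + (1/15)*(1/7)*306 = 67*u*v + 102/35 = 102/35 + 67*u*v)
30265 - x(-101, -85) = 30265 - (102/35 + 67*(-85)*(-101)) = 30265 - (102/35 + 575195) = 30265 - 1*20131927/35 = 30265 - 20131927/35 = -19072652/35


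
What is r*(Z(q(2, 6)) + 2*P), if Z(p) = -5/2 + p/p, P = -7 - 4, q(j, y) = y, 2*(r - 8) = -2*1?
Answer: -329/2 ≈ -164.50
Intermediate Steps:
r = 7 (r = 8 + (-2*1)/2 = 8 + (1/2)*(-2) = 8 - 1 = 7)
P = -11
Z(p) = -3/2 (Z(p) = -5*1/2 + 1 = -5/2 + 1 = -3/2)
r*(Z(q(2, 6)) + 2*P) = 7*(-3/2 + 2*(-11)) = 7*(-3/2 - 22) = 7*(-47/2) = -329/2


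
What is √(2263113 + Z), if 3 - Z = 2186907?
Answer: √76209 ≈ 276.06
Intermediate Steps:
Z = -2186904 (Z = 3 - 1*2186907 = 3 - 2186907 = -2186904)
√(2263113 + Z) = √(2263113 - 2186904) = √76209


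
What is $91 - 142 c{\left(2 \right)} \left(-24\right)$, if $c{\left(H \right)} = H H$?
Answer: $13723$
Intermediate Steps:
$c{\left(H \right)} = H^{2}$
$91 - 142 c{\left(2 \right)} \left(-24\right) = 91 - 142 \cdot 2^{2} \left(-24\right) = 91 - 142 \cdot 4 \left(-24\right) = 91 - -13632 = 91 + 13632 = 13723$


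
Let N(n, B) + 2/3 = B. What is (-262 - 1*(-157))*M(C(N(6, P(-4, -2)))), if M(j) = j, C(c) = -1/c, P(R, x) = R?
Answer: -45/2 ≈ -22.500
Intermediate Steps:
N(n, B) = -⅔ + B
(-262 - 1*(-157))*M(C(N(6, P(-4, -2)))) = (-262 - 1*(-157))*(-1/(-⅔ - 4)) = (-262 + 157)*(-1/(-14/3)) = -(-105)*(-3)/14 = -105*3/14 = -45/2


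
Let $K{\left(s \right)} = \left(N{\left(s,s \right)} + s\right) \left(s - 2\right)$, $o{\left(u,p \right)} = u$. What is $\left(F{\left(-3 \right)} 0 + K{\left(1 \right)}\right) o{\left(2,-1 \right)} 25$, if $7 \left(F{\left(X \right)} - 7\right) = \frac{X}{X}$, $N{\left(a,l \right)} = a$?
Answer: $-100$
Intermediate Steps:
$F{\left(X \right)} = \frac{50}{7}$ ($F{\left(X \right)} = 7 + \frac{X \frac{1}{X}}{7} = 7 + \frac{1}{7} \cdot 1 = 7 + \frac{1}{7} = \frac{50}{7}$)
$K{\left(s \right)} = 2 s \left(-2 + s\right)$ ($K{\left(s \right)} = \left(s + s\right) \left(s - 2\right) = 2 s \left(-2 + s\right)$)
$\left(F{\left(-3 \right)} 0 + K{\left(1 \right)}\right) o{\left(2,-1 \right)} 25 = \left(\frac{50}{7} \cdot 0 + 2 \cdot 1 \left(-2 + 1\right)\right) 2 \cdot 25 = \left(0 + 2 \cdot 1 \left(-1\right)\right) 2 \cdot 25 = \left(0 - 2\right) 2 \cdot 25 = \left(-2\right) 2 \cdot 25 = \left(-4\right) 25 = -100$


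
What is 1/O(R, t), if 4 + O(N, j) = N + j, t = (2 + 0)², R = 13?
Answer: 1/13 ≈ 0.076923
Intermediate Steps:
t = 4 (t = 2² = 4)
O(N, j) = -4 + N + j (O(N, j) = -4 + (N + j) = -4 + N + j)
1/O(R, t) = 1/(-4 + 13 + 4) = 1/13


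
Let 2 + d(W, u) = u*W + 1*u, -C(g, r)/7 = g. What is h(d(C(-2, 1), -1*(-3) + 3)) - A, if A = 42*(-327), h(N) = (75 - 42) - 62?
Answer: 13705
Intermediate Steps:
C(g, r) = -7*g
d(W, u) = -2 + u + W*u (d(W, u) = -2 + (u*W + 1*u) = -2 + (W*u + u) = -2 + (u + W*u) = -2 + u + W*u)
h(N) = -29 (h(N) = 33 - 62 = -29)
A = -13734
h(d(C(-2, 1), -1*(-3) + 3)) - A = -29 - 1*(-13734) = -29 + 13734 = 13705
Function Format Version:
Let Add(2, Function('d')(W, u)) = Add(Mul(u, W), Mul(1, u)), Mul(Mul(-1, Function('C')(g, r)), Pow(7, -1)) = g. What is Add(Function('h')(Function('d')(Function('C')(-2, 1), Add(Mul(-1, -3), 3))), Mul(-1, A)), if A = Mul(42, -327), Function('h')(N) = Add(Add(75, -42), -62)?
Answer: 13705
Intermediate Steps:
Function('C')(g, r) = Mul(-7, g)
Function('d')(W, u) = Add(-2, u, Mul(W, u)) (Function('d')(W, u) = Add(-2, Add(Mul(u, W), Mul(1, u))) = Add(-2, Add(Mul(W, u), u)) = Add(-2, Add(u, Mul(W, u))) = Add(-2, u, Mul(W, u)))
Function('h')(N) = -29 (Function('h')(N) = Add(33, -62) = -29)
A = -13734
Add(Function('h')(Function('d')(Function('C')(-2, 1), Add(Mul(-1, -3), 3))), Mul(-1, A)) = Add(-29, Mul(-1, -13734)) = Add(-29, 13734) = 13705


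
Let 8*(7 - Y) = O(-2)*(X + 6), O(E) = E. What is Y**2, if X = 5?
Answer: 1521/16 ≈ 95.063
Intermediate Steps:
Y = 39/4 (Y = 7 - (-1)*(5 + 6)/4 = 7 - (-1)*11/4 = 7 - 1/8*(-22) = 7 + 11/4 = 39/4 ≈ 9.7500)
Y**2 = (39/4)**2 = 1521/16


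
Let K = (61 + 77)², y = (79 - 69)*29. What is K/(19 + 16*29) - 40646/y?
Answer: -102241/1015 ≈ -100.73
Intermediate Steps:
y = 290 (y = 10*29 = 290)
K = 19044 (K = 138² = 19044)
K/(19 + 16*29) - 40646/y = 19044/(19 + 16*29) - 40646/290 = 19044/(19 + 464) - 40646*1/290 = 19044/483 - 20323/145 = 19044*(1/483) - 20323/145 = 276/7 - 20323/145 = -102241/1015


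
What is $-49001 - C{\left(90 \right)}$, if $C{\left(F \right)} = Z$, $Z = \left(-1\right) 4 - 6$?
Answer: $-48991$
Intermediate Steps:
$Z = -10$ ($Z = -4 - 6 = -10$)
$C{\left(F \right)} = -10$
$-49001 - C{\left(90 \right)} = -49001 - -10 = -49001 + 10 = -48991$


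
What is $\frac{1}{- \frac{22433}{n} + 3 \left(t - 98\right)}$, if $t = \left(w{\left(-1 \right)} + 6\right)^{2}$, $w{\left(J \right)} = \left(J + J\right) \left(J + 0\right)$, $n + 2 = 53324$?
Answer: $- \frac{53322}{5461277} \approx -0.0097636$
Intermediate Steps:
$n = 53322$ ($n = -2 + 53324 = 53322$)
$w{\left(J \right)} = 2 J^{2}$ ($w{\left(J \right)} = 2 J J = 2 J^{2}$)
$t = 64$ ($t = \left(2 \left(-1\right)^{2} + 6\right)^{2} = \left(2 \cdot 1 + 6\right)^{2} = \left(2 + 6\right)^{2} = 8^{2} = 64$)
$\frac{1}{- \frac{22433}{n} + 3 \left(t - 98\right)} = \frac{1}{- \frac{22433}{53322} + 3 \left(64 - 98\right)} = \frac{1}{\left(-22433\right) \frac{1}{53322} + 3 \left(-34\right)} = \frac{1}{- \frac{22433}{53322} - 102} = \frac{1}{- \frac{5461277}{53322}} = - \frac{53322}{5461277}$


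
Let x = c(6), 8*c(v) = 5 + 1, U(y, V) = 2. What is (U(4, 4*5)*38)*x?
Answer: 57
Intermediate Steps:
c(v) = ¾ (c(v) = (5 + 1)/8 = (⅛)*6 = ¾)
x = ¾ ≈ 0.75000
(U(4, 4*5)*38)*x = (2*38)*(¾) = 76*(¾) = 57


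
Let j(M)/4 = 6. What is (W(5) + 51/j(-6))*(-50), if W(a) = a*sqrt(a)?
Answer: -425/4 - 250*sqrt(5) ≈ -665.27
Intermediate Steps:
W(a) = a**(3/2)
j(M) = 24 (j(M) = 4*6 = 24)
(W(5) + 51/j(-6))*(-50) = (5**(3/2) + 51/24)*(-50) = (5*sqrt(5) + 51*(1/24))*(-50) = (5*sqrt(5) + 17/8)*(-50) = (17/8 + 5*sqrt(5))*(-50) = -425/4 - 250*sqrt(5)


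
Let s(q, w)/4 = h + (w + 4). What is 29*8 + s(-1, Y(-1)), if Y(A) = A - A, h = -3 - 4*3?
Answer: 188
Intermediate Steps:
h = -15 (h = -3 - 12 = -15)
Y(A) = 0
s(q, w) = -44 + 4*w (s(q, w) = 4*(-15 + (w + 4)) = 4*(-15 + (4 + w)) = 4*(-11 + w) = -44 + 4*w)
29*8 + s(-1, Y(-1)) = 29*8 + (-44 + 4*0) = 232 + (-44 + 0) = 232 - 44 = 188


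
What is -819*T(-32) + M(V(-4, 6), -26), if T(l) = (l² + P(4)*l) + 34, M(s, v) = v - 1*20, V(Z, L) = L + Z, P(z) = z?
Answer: -761716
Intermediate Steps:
M(s, v) = -20 + v (M(s, v) = v - 20 = -20 + v)
T(l) = 34 + l² + 4*l (T(l) = (l² + 4*l) + 34 = 34 + l² + 4*l)
-819*T(-32) + M(V(-4, 6), -26) = -819*(34 + (-32)² + 4*(-32)) + (-20 - 26) = -819*(34 + 1024 - 128) - 46 = -819*930 - 46 = -761670 - 46 = -761716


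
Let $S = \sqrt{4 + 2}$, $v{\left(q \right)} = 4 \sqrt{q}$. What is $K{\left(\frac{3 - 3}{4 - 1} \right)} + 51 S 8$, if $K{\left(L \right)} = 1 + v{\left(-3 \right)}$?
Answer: $1 + 408 \sqrt{6} + 4 i \sqrt{3} \approx 1000.4 + 6.9282 i$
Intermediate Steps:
$K{\left(L \right)} = 1 + 4 i \sqrt{3}$ ($K{\left(L \right)} = 1 + 4 \sqrt{-3} = 1 + 4 i \sqrt{3}$)
$S = \sqrt{6} \approx 2.4495$
$K{\left(\frac{3 - 3}{4 - 1} \right)} + 51 S 8 = \left(1 + 4 i \sqrt{3}\right) + 51 \sqrt{6} \cdot 8 = \left(1 + 4 i \sqrt{3}\right) + 51 \cdot 8 \sqrt{6} = \left(1 + 4 i \sqrt{3}\right) + 408 \sqrt{6} = 1 + 408 \sqrt{6} + 4 i \sqrt{3}$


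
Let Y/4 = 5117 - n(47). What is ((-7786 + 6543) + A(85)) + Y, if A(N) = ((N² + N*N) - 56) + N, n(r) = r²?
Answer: 24868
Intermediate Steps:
A(N) = -56 + N + 2*N² (A(N) = ((N² + N²) - 56) + N = (2*N² - 56) + N = (-56 + 2*N²) + N = -56 + N + 2*N²)
Y = 11632 (Y = 4*(5117 - 1*47²) = 4*(5117 - 1*2209) = 4*(5117 - 2209) = 4*2908 = 11632)
((-7786 + 6543) + A(85)) + Y = ((-7786 + 6543) + (-56 + 85 + 2*85²)) + 11632 = (-1243 + (-56 + 85 + 2*7225)) + 11632 = (-1243 + (-56 + 85 + 14450)) + 11632 = (-1243 + 14479) + 11632 = 13236 + 11632 = 24868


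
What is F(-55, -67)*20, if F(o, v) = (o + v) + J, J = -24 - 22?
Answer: -3360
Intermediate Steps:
J = -46
F(o, v) = -46 + o + v (F(o, v) = (o + v) - 46 = -46 + o + v)
F(-55, -67)*20 = (-46 - 55 - 67)*20 = -168*20 = -3360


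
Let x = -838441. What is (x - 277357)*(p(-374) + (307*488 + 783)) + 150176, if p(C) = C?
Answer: -167620604374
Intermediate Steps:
(x - 277357)*(p(-374) + (307*488 + 783)) + 150176 = (-838441 - 277357)*(-374 + (307*488 + 783)) + 150176 = -1115798*(-374 + (149816 + 783)) + 150176 = -1115798*(-374 + 150599) + 150176 = -1115798*150225 + 150176 = -167620754550 + 150176 = -167620604374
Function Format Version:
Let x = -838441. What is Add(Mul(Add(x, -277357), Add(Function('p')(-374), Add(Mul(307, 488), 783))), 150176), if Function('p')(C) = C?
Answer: -167620604374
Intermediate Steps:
Add(Mul(Add(x, -277357), Add(Function('p')(-374), Add(Mul(307, 488), 783))), 150176) = Add(Mul(Add(-838441, -277357), Add(-374, Add(Mul(307, 488), 783))), 150176) = Add(Mul(-1115798, Add(-374, Add(149816, 783))), 150176) = Add(Mul(-1115798, Add(-374, 150599)), 150176) = Add(Mul(-1115798, 150225), 150176) = Add(-167620754550, 150176) = -167620604374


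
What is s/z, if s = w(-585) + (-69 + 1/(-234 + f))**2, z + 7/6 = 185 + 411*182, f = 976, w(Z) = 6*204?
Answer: 1977013887/24770700206 ≈ 0.079813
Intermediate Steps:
w(Z) = 1224
z = 449915/6 (z = -7/6 + (185 + 411*182) = -7/6 + (185 + 74802) = -7/6 + 74987 = 449915/6 ≈ 74986.)
s = 3295023145/550564 (s = 1224 + (-69 + 1/(-234 + 976))**2 = 1224 + (-69 + 1/742)**2 = 1224 + (-51197/742)**2 = 1224 + 2621132809/550564 = 3295023145/550564 ≈ 5984.8)
s/z = 3295023145/(550564*(449915/6)) = (3295023145/550564)*(6/449915) = 1977013887/24770700206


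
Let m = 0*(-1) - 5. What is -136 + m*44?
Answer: -356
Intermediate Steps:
m = -5 (m = 0 - 5 = -5)
-136 + m*44 = -136 - 5*44 = -136 - 220 = -356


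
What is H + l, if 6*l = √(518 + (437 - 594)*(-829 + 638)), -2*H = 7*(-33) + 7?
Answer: 112 + √30505/6 ≈ 141.11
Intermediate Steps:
H = 112 (H = -(7*(-33) + 7)/2 = -(-231 + 7)/2 = -½*(-224) = 112)
l = √30505/6 (l = √(518 + (437 - 594)*(-829 + 638))/6 = √(518 - 157*(-191))/6 = √(518 + 29987)/6 = √30505/6 ≈ 29.109)
H + l = 112 + √30505/6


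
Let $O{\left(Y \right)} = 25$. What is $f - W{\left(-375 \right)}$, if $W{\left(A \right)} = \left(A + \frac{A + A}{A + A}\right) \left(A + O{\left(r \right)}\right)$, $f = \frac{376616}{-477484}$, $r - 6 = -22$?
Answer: $- \frac{15625758054}{119371} \approx -1.309 \cdot 10^{5}$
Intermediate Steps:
$r = -16$ ($r = 6 - 22 = -16$)
$f = - \frac{94154}{119371}$ ($f = 376616 \left(- \frac{1}{477484}\right) = - \frac{94154}{119371} \approx -0.78875$)
$W{\left(A \right)} = \left(1 + A\right) \left(25 + A\right)$ ($W{\left(A \right)} = \left(A + \frac{A + A}{A + A}\right) \left(A + 25\right) = \left(A + \frac{2 A}{2 A}\right) \left(25 + A\right) = \left(A + 2 A \frac{1}{2 A}\right) \left(25 + A\right) = \left(A + 1\right) \left(25 + A\right) = \left(1 + A\right) \left(25 + A\right)$)
$f - W{\left(-375 \right)} = - \frac{94154}{119371} - \left(25 + \left(-375\right)^{2} + 26 \left(-375\right)\right) = - \frac{94154}{119371} - \left(25 + 140625 - 9750\right) = - \frac{94154}{119371} - 130900 = - \frac{15625758054}{119371}$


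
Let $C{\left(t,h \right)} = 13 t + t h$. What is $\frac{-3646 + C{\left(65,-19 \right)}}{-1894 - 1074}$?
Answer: $\frac{1009}{742} \approx 1.3598$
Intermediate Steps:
$C{\left(t,h \right)} = 13 t + h t$
$\frac{-3646 + C{\left(65,-19 \right)}}{-1894 - 1074} = \frac{-3646 + 65 \left(13 - 19\right)}{-1894 - 1074} = \frac{-3646 + 65 \left(-6\right)}{-2968} = \left(-3646 - 390\right) \left(- \frac{1}{2968}\right) = \left(-4036\right) \left(- \frac{1}{2968}\right) = \frac{1009}{742}$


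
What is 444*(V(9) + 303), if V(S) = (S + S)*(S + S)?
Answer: 278388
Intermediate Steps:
V(S) = 4*S² (V(S) = (2*S)*(2*S) = 4*S²)
444*(V(9) + 303) = 444*(4*9² + 303) = 444*(4*81 + 303) = 444*(324 + 303) = 444*627 = 278388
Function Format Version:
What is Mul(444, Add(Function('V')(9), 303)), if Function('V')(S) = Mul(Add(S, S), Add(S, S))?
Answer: 278388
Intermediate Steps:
Function('V')(S) = Mul(4, Pow(S, 2)) (Function('V')(S) = Mul(Mul(2, S), Mul(2, S)) = Mul(4, Pow(S, 2)))
Mul(444, Add(Function('V')(9), 303)) = Mul(444, Add(Mul(4, Pow(9, 2)), 303)) = Mul(444, Add(Mul(4, 81), 303)) = Mul(444, Add(324, 303)) = Mul(444, 627) = 278388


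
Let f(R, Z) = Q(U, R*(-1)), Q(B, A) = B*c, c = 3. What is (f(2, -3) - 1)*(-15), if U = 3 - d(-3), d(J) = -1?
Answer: -165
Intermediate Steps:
U = 4 (U = 3 - 1*(-1) = 3 + 1 = 4)
Q(B, A) = 3*B (Q(B, A) = B*3 = 3*B)
f(R, Z) = 12 (f(R, Z) = 3*4 = 12)
(f(2, -3) - 1)*(-15) = (12 - 1)*(-15) = 11*(-15) = -165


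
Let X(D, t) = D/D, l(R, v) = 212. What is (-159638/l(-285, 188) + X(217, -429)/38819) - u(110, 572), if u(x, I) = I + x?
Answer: -5904796803/4114814 ≈ -1435.0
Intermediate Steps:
X(D, t) = 1
(-159638/l(-285, 188) + X(217, -429)/38819) - u(110, 572) = (-159638/212 + 1/38819) - (572 + 110) = (-159638*1/212 + 1*(1/38819)) - 1*682 = (-79819/106 + 1/38819) - 682 = -3098493655/4114814 - 682 = -5904796803/4114814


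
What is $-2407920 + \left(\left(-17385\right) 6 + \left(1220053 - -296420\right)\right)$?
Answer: $-995757$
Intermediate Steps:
$-2407920 + \left(\left(-17385\right) 6 + \left(1220053 - -296420\right)\right) = -2407920 + \left(-104310 + \left(1220053 + 296420\right)\right) = -2407920 + \left(-104310 + 1516473\right) = -2407920 + 1412163 = -995757$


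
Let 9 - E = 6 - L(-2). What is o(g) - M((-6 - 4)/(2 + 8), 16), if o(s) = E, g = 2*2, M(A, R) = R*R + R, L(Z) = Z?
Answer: -271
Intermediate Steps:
M(A, R) = R + R² (M(A, R) = R² + R = R + R²)
g = 4
E = 1 (E = 9 - (6 - 1*(-2)) = 9 - (6 + 2) = 9 - 1*8 = 9 - 8 = 1)
o(s) = 1
o(g) - M((-6 - 4)/(2 + 8), 16) = 1 - 16*(1 + 16) = 1 - 16*17 = 1 - 1*272 = 1 - 272 = -271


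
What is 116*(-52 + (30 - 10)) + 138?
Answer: -3574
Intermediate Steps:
116*(-52 + (30 - 10)) + 138 = 116*(-52 + 20) + 138 = 116*(-32) + 138 = -3712 + 138 = -3574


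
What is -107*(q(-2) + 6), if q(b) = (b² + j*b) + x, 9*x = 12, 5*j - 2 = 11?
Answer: -9844/15 ≈ -656.27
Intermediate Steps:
j = 13/5 (j = ⅖ + (⅕)*11 = ⅖ + 11/5 = 13/5 ≈ 2.6000)
x = 4/3 (x = (⅑)*12 = 4/3 ≈ 1.3333)
q(b) = 4/3 + b² + 13*b/5 (q(b) = (b² + 13*b/5) + 4/3 = 4/3 + b² + 13*b/5)
-107*(q(-2) + 6) = -107*((4/3 + (-2)² + (13/5)*(-2)) + 6) = -107*((4/3 + 4 - 26/5) + 6) = -107*(2/15 + 6) = -107*92/15 = -9844/15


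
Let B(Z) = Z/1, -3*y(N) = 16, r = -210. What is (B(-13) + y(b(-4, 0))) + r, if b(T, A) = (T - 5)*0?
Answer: -685/3 ≈ -228.33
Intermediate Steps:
b(T, A) = 0 (b(T, A) = (-5 + T)*0 = 0)
y(N) = -16/3 (y(N) = -⅓*16 = -16/3)
B(Z) = Z (B(Z) = Z*1 = Z)
(B(-13) + y(b(-4, 0))) + r = (-13 - 16/3) - 210 = -55/3 - 210 = -685/3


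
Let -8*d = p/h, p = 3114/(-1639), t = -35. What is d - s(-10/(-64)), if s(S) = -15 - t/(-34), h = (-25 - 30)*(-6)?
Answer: 196524923/12259720 ≈ 16.030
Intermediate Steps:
p = -3114/1639 (p = 3114*(-1/1639) = -3114/1639 ≈ -1.8999)
h = 330 (h = -55*(-6) = 330)
d = 519/721160 (d = -(-1557)/(6556*330) = -⅛*(-519/90145) = 519/721160 ≈ 0.00071967)
s(S) = -545/34 (s(S) = -15 - (-35)/(-34) = -15 - (-35)*(-1)/34 = -15 - 1*35/34 = -15 - 35/34 = -545/34)
d - s(-10/(-64)) = 519/721160 - 1*(-545/34) = 519/721160 + 545/34 = 196524923/12259720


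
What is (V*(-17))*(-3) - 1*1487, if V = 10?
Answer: -977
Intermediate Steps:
(V*(-17))*(-3) - 1*1487 = (10*(-17))*(-3) - 1*1487 = -170*(-3) - 1487 = 510 - 1487 = -977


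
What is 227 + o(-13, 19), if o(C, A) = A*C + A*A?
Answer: 341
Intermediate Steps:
o(C, A) = A² + A*C (o(C, A) = A*C + A² = A² + A*C)
227 + o(-13, 19) = 227 + 19*(19 - 13) = 227 + 19*6 = 227 + 114 = 341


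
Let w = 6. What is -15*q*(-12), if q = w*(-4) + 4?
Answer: -3600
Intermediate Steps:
q = -20 (q = 6*(-4) + 4 = -24 + 4 = -20)
-15*q*(-12) = -15*(-20)*(-12) = 300*(-12) = -3600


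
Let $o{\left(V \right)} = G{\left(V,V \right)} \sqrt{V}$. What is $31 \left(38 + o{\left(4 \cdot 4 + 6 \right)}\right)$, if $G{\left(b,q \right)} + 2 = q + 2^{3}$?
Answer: $1178 + 868 \sqrt{22} \approx 5249.3$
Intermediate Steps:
$G{\left(b,q \right)} = 6 + q$ ($G{\left(b,q \right)} = -2 + \left(q + 2^{3}\right) = -2 + \left(q + 8\right) = -2 + \left(8 + q\right) = 6 + q$)
$o{\left(V \right)} = \sqrt{V} \left(6 + V\right)$ ($o{\left(V \right)} = \left(6 + V\right) \sqrt{V} = \sqrt{V} \left(6 + V\right)$)
$31 \left(38 + o{\left(4 \cdot 4 + 6 \right)}\right) = 31 \left(38 + \sqrt{4 \cdot 4 + 6} \left(6 + \left(4 \cdot 4 + 6\right)\right)\right) = 31 \left(38 + \sqrt{16 + 6} \left(6 + \left(16 + 6\right)\right)\right) = 31 \left(38 + \sqrt{22} \left(6 + 22\right)\right) = 31 \left(38 + \sqrt{22} \cdot 28\right) = 31 \left(38 + 28 \sqrt{22}\right) = 1178 + 868 \sqrt{22}$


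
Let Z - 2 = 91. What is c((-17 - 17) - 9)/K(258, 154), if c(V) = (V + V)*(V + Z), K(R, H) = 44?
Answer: -1075/11 ≈ -97.727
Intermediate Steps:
Z = 93 (Z = 2 + 91 = 93)
c(V) = 2*V*(93 + V) (c(V) = (V + V)*(V + 93) = (2*V)*(93 + V) = 2*V*(93 + V))
c((-17 - 17) - 9)/K(258, 154) = (2*((-17 - 17) - 9)*(93 + ((-17 - 17) - 9)))/44 = (2*(-34 - 9)*(93 + (-34 - 9)))*(1/44) = (2*(-43)*(93 - 43))*(1/44) = (2*(-43)*50)*(1/44) = -4300*1/44 = -1075/11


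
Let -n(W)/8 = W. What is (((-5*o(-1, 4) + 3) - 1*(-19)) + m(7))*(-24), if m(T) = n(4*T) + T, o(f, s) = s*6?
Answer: 7560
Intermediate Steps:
n(W) = -8*W
o(f, s) = 6*s
m(T) = -31*T (m(T) = -32*T + T = -31*T)
(((-5*o(-1, 4) + 3) - 1*(-19)) + m(7))*(-24) = (((-30*4 + 3) - 1*(-19)) - 31*7)*(-24) = (((-5*24 + 3) + 19) - 217)*(-24) = (((-120 + 3) + 19) - 217)*(-24) = ((-117 + 19) - 217)*(-24) = (-98 - 217)*(-24) = -315*(-24) = 7560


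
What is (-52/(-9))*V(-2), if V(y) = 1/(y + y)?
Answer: -13/9 ≈ -1.4444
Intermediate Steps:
V(y) = 1/(2*y)
(-52/(-9))*V(-2) = (-52/(-9))*((½)/(-2)) = (-52*(-⅑))*((½)*(-½)) = (52/9)*(-¼) = -13/9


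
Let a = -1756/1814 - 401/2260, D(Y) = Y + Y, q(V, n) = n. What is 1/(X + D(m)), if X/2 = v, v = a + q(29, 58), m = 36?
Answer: 1024910/190335093 ≈ 0.0053848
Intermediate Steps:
D(Y) = 2*Y
a = -2347987/2049820 (a = -1756*1/1814 - 401*1/2260 = -878/907 - 401/2260 = -2347987/2049820 ≈ -1.1455)
v = 116541573/2049820 (v = -2347987/2049820 + 58 = 116541573/2049820 ≈ 56.855)
X = 116541573/1024910 (X = 2*(116541573/2049820) = 116541573/1024910 ≈ 113.71)
1/(X + D(m)) = 1/(116541573/1024910 + 2*36) = 1/(116541573/1024910 + 72) = 1/(190335093/1024910) = 1024910/190335093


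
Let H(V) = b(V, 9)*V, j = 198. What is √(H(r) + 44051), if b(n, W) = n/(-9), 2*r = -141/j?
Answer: √6907899407/396 ≈ 209.88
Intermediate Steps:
r = -47/132 (r = (-141/198)/2 = (-141*1/198)/2 = (½)*(-47/66) = -47/132 ≈ -0.35606)
b(n, W) = -n/9 (b(n, W) = n*(-⅑) = -n/9)
H(V) = -V²/9 (H(V) = (-V/9)*V = -V²/9)
√(H(r) + 44051) = √(-(-47/132)²/9 + 44051) = √(-⅑*2209/17424 + 44051) = √(-2209/156816 + 44051) = √(6907899407/156816) = √6907899407/396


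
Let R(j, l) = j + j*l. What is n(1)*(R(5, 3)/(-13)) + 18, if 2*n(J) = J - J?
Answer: 18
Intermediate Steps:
n(J) = 0 (n(J) = (J - J)/2 = (½)*0 = 0)
n(1)*(R(5, 3)/(-13)) + 18 = 0*((5*(1 + 3))/(-13)) + 18 = 0*((5*4)*(-1/13)) + 18 = 0*(20*(-1/13)) + 18 = 0*(-20/13) + 18 = 0 + 18 = 18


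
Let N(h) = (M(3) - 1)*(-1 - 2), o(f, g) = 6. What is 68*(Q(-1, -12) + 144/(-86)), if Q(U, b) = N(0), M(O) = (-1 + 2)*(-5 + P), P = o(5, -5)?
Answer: -4896/43 ≈ -113.86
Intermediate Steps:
P = 6
M(O) = 1 (M(O) = (-1 + 2)*(-5 + 6) = 1*1 = 1)
N(h) = 0 (N(h) = (1 - 1)*(-1 - 2) = 0*(-3) = 0)
Q(U, b) = 0
68*(Q(-1, -12) + 144/(-86)) = 68*(0 + 144/(-86)) = 68*(0 + 144*(-1/86)) = 68*(0 - 72/43) = 68*(-72/43) = -4896/43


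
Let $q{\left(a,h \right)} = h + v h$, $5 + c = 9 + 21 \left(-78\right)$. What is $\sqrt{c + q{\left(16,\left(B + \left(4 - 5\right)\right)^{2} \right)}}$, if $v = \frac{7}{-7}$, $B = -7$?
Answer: $i \sqrt{1634} \approx 40.423 i$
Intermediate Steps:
$v = -1$ ($v = 7 \left(- \frac{1}{7}\right) = -1$)
$c = -1634$ ($c = -5 + \left(9 + 21 \left(-78\right)\right) = -5 + \left(9 - 1638\right) = -5 - 1629 = -1634$)
$q{\left(a,h \right)} = 0$ ($q{\left(a,h \right)} = h - h = 0$)
$\sqrt{c + q{\left(16,\left(B + \left(4 - 5\right)\right)^{2} \right)}} = \sqrt{-1634 + 0} = \sqrt{-1634} = i \sqrt{1634}$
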